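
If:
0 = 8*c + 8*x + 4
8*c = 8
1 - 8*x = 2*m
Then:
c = 1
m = 13/2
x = -3/2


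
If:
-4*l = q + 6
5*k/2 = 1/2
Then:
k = 1/5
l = -q/4 - 3/2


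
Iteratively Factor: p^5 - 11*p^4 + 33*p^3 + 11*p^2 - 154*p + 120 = (p - 3)*(p^4 - 8*p^3 + 9*p^2 + 38*p - 40) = (p - 5)*(p - 3)*(p^3 - 3*p^2 - 6*p + 8) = (p - 5)*(p - 4)*(p - 3)*(p^2 + p - 2) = (p - 5)*(p - 4)*(p - 3)*(p + 2)*(p - 1)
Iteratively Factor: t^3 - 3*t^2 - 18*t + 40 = (t - 5)*(t^2 + 2*t - 8) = (t - 5)*(t + 4)*(t - 2)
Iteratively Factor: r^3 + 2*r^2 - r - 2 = (r + 1)*(r^2 + r - 2) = (r - 1)*(r + 1)*(r + 2)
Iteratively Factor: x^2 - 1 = (x - 1)*(x + 1)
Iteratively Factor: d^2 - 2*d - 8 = (d - 4)*(d + 2)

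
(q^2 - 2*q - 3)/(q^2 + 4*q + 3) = (q - 3)/(q + 3)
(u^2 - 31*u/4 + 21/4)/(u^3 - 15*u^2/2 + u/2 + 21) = (4*u - 3)/(2*(2*u^2 - u - 6))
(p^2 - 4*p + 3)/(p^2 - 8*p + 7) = (p - 3)/(p - 7)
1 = 1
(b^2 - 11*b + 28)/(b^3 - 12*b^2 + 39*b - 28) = 1/(b - 1)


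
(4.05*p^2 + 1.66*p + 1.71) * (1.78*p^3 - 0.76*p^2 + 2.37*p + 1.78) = 7.209*p^5 - 0.1232*p^4 + 11.3807*p^3 + 9.8436*p^2 + 7.0075*p + 3.0438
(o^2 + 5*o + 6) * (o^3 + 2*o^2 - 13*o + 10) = o^5 + 7*o^4 + 3*o^3 - 43*o^2 - 28*o + 60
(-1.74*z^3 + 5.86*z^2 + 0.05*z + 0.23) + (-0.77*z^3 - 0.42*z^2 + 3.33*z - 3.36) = -2.51*z^3 + 5.44*z^2 + 3.38*z - 3.13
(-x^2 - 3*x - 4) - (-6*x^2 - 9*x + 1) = 5*x^2 + 6*x - 5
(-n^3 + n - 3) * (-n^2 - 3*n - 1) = n^5 + 3*n^4 + 8*n + 3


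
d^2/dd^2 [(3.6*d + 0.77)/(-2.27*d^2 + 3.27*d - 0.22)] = (-(3.6*d + 0.77)*(4.54*d - 3.27)*(9.08*d - 6.54) + (49.032*d - 20.0482)*(2.27*d^2 - 3.27*d + 0.22))/(2.27*d^2 - 3.27*d + 0.22)^3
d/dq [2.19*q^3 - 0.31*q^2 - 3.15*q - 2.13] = 6.57*q^2 - 0.62*q - 3.15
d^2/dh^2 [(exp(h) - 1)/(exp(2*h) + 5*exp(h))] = (exp(3*h) - 9*exp(2*h) - 15*exp(h) - 25)*exp(-h)/(exp(3*h) + 15*exp(2*h) + 75*exp(h) + 125)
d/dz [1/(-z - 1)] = (z + 1)^(-2)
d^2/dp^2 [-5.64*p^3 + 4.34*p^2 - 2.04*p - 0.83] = 8.68 - 33.84*p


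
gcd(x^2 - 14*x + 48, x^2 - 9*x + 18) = x - 6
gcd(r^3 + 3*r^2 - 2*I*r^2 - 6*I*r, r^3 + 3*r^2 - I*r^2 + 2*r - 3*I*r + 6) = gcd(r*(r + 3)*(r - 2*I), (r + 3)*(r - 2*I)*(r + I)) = r^2 + r*(3 - 2*I) - 6*I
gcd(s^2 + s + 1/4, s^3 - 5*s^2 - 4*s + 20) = 1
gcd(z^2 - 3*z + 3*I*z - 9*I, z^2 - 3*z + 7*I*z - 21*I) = z - 3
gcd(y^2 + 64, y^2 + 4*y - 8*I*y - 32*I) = y - 8*I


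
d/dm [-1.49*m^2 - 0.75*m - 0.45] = -2.98*m - 0.75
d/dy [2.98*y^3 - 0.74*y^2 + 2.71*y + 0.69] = 8.94*y^2 - 1.48*y + 2.71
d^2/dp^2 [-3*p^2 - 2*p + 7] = -6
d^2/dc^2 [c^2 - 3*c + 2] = 2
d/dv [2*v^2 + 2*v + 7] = 4*v + 2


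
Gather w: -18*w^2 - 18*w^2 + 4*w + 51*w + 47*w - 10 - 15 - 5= -36*w^2 + 102*w - 30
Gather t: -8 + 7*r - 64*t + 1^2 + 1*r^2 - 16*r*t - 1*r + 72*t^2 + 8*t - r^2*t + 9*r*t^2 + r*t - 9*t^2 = r^2 + 6*r + t^2*(9*r + 63) + t*(-r^2 - 15*r - 56) - 7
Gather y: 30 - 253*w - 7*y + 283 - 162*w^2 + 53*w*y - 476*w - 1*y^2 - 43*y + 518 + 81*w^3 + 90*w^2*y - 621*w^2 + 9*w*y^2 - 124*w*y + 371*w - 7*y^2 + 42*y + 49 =81*w^3 - 783*w^2 - 358*w + y^2*(9*w - 8) + y*(90*w^2 - 71*w - 8) + 880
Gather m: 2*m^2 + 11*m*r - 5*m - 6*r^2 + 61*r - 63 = 2*m^2 + m*(11*r - 5) - 6*r^2 + 61*r - 63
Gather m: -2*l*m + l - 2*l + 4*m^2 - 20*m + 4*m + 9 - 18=-l + 4*m^2 + m*(-2*l - 16) - 9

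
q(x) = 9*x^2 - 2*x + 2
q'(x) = 18*x - 2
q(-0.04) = 2.09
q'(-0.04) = -2.72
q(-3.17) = 98.78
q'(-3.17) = -59.06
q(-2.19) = 49.54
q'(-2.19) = -41.42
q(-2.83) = 79.74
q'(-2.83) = -52.94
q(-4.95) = 232.42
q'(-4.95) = -91.10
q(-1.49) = 24.96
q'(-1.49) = -28.82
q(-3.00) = 89.00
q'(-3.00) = -56.00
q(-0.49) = 5.14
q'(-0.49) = -10.82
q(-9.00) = 749.00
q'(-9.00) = -164.00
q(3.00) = 77.00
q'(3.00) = 52.00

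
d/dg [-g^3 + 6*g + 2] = 6 - 3*g^2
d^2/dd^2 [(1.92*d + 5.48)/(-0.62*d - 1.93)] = (0.381919999999999 - 2.22044604925031e-16*d)/(0.62*d + 1.93)^3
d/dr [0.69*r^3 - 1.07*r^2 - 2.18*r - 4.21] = 2.07*r^2 - 2.14*r - 2.18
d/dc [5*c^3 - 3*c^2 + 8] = 3*c*(5*c - 2)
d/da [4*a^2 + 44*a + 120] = 8*a + 44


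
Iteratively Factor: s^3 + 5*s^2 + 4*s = (s)*(s^2 + 5*s + 4) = s*(s + 4)*(s + 1)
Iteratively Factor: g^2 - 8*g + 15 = (g - 5)*(g - 3)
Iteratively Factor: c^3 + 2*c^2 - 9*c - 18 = (c + 3)*(c^2 - c - 6) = (c - 3)*(c + 3)*(c + 2)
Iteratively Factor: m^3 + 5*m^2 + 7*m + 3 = (m + 1)*(m^2 + 4*m + 3) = (m + 1)^2*(m + 3)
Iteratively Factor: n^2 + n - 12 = (n + 4)*(n - 3)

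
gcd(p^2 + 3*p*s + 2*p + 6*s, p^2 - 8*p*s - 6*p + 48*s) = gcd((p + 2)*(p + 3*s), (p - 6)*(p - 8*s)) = 1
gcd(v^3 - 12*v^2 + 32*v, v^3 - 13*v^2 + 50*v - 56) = v - 4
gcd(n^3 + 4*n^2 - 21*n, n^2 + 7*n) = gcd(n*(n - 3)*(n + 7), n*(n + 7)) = n^2 + 7*n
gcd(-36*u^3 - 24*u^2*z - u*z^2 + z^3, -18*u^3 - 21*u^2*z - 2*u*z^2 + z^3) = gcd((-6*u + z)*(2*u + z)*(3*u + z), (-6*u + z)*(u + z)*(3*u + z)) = -18*u^2 - 3*u*z + z^2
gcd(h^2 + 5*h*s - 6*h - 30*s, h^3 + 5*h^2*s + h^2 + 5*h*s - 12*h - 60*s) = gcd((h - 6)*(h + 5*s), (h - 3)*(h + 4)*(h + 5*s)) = h + 5*s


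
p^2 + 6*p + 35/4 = (p + 5/2)*(p + 7/2)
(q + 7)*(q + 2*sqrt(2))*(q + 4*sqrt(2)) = q^3 + 7*q^2 + 6*sqrt(2)*q^2 + 16*q + 42*sqrt(2)*q + 112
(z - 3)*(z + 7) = z^2 + 4*z - 21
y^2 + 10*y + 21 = (y + 3)*(y + 7)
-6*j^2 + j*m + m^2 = (-2*j + m)*(3*j + m)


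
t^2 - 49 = (t - 7)*(t + 7)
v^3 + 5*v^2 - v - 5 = (v - 1)*(v + 1)*(v + 5)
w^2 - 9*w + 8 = (w - 8)*(w - 1)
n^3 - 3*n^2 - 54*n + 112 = (n - 8)*(n - 2)*(n + 7)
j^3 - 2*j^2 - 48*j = j*(j - 8)*(j + 6)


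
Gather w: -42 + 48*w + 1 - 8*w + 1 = 40*w - 40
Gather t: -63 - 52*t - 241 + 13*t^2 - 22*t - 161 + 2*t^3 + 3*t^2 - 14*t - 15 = 2*t^3 + 16*t^2 - 88*t - 480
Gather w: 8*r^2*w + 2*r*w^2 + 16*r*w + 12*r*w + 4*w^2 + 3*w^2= w^2*(2*r + 7) + w*(8*r^2 + 28*r)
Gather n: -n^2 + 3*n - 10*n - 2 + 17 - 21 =-n^2 - 7*n - 6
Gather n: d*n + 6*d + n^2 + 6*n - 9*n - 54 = 6*d + n^2 + n*(d - 3) - 54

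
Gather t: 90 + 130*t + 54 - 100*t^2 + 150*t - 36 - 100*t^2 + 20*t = -200*t^2 + 300*t + 108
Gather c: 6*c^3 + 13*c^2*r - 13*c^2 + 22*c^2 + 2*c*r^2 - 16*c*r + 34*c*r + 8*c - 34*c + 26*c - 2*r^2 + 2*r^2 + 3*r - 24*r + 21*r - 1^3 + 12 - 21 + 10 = 6*c^3 + c^2*(13*r + 9) + c*(2*r^2 + 18*r)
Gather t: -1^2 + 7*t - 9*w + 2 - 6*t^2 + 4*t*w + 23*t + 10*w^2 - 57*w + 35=-6*t^2 + t*(4*w + 30) + 10*w^2 - 66*w + 36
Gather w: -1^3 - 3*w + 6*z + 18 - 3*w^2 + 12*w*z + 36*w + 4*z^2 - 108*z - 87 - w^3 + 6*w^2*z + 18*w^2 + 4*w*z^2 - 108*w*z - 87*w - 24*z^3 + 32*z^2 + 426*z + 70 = -w^3 + w^2*(6*z + 15) + w*(4*z^2 - 96*z - 54) - 24*z^3 + 36*z^2 + 324*z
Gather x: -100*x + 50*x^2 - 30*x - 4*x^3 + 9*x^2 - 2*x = -4*x^3 + 59*x^2 - 132*x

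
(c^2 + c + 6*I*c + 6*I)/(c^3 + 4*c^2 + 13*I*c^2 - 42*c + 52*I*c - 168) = (c + 1)/(c^2 + c*(4 + 7*I) + 28*I)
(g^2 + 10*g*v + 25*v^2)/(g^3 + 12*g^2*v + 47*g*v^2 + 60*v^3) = (g + 5*v)/(g^2 + 7*g*v + 12*v^2)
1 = 1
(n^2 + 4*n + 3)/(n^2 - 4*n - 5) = (n + 3)/(n - 5)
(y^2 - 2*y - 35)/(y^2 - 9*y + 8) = (y^2 - 2*y - 35)/(y^2 - 9*y + 8)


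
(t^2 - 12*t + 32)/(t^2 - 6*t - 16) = (t - 4)/(t + 2)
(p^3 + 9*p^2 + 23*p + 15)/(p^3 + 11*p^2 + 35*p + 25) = (p + 3)/(p + 5)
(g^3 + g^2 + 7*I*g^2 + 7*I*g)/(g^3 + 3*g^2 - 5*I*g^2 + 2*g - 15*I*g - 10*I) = g*(g + 7*I)/(g^2 + g*(2 - 5*I) - 10*I)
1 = 1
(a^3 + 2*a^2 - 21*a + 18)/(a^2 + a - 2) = (a^2 + 3*a - 18)/(a + 2)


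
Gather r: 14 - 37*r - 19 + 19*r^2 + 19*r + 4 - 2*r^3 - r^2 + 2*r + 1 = -2*r^3 + 18*r^2 - 16*r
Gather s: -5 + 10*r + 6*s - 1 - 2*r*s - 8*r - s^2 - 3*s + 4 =2*r - s^2 + s*(3 - 2*r) - 2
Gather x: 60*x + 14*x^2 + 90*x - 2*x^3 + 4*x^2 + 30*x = -2*x^3 + 18*x^2 + 180*x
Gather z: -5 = -5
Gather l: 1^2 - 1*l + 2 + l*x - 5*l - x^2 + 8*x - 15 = l*(x - 6) - x^2 + 8*x - 12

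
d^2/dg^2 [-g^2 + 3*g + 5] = -2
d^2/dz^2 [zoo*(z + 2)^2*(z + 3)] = zoo*(z + 1)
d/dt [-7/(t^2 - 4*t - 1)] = 14*(t - 2)/(-t^2 + 4*t + 1)^2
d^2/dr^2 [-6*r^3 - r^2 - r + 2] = -36*r - 2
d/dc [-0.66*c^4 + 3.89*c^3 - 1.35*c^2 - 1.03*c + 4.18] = -2.64*c^3 + 11.67*c^2 - 2.7*c - 1.03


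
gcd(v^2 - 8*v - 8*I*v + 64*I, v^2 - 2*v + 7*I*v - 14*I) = 1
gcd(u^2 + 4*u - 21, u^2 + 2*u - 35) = u + 7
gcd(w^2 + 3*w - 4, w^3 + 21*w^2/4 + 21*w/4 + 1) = w + 4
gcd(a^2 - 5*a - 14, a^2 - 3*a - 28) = a - 7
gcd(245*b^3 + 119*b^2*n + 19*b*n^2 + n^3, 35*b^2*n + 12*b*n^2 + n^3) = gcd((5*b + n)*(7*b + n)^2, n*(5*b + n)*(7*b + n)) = 35*b^2 + 12*b*n + n^2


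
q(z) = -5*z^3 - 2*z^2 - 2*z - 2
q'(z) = -15*z^2 - 4*z - 2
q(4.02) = -367.18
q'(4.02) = -260.49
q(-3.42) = 181.46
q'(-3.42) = -163.77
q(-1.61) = 16.90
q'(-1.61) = -34.44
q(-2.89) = 107.76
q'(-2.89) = -115.72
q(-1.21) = 6.35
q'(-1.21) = -19.12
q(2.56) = -104.11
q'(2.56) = -110.54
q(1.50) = -26.38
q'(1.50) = -41.75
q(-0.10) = -1.82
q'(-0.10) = -1.75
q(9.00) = -3827.00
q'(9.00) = -1253.00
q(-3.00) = 121.00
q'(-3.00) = -125.00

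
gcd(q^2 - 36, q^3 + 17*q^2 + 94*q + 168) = q + 6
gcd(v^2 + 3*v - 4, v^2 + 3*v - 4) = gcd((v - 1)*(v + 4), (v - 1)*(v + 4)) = v^2 + 3*v - 4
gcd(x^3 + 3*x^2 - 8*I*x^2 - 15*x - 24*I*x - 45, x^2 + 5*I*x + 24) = x - 3*I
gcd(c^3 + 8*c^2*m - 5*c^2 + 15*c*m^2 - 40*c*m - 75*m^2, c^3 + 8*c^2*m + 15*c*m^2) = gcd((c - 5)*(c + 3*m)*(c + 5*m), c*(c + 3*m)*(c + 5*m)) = c^2 + 8*c*m + 15*m^2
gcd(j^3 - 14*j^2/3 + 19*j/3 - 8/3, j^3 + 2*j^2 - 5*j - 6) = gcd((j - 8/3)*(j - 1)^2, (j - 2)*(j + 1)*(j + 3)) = 1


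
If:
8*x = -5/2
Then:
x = -5/16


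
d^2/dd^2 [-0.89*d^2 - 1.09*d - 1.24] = -1.78000000000000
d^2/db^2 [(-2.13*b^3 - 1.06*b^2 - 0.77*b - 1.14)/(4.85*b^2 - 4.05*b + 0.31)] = (-5.6843418860808e-14*b^5 - 141.33649*b^3 - 135.28635*b^2 + 140.072712*b - 36.106922)/(114.084125*b^6 - 285.798375*b^5 + 260.5323*b^4 - 102.965175*b^3 + 16.65258*b^2 - 1.167615*b + 0.029791)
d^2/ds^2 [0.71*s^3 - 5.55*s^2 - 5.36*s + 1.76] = 4.26*s - 11.1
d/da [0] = 0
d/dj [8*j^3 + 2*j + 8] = 24*j^2 + 2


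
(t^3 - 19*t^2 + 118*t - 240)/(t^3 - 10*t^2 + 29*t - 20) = (t^2 - 14*t + 48)/(t^2 - 5*t + 4)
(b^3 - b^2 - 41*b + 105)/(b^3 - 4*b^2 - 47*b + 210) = (b - 3)/(b - 6)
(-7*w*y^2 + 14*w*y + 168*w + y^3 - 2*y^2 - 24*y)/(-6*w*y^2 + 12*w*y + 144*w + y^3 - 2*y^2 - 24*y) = (-7*w + y)/(-6*w + y)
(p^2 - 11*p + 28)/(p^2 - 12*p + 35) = (p - 4)/(p - 5)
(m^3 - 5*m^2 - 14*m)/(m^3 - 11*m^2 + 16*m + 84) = m/(m - 6)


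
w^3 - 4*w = w*(w - 2)*(w + 2)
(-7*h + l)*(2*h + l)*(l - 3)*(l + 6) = -14*h^2*l^2 - 42*h^2*l + 252*h^2 - 5*h*l^3 - 15*h*l^2 + 90*h*l + l^4 + 3*l^3 - 18*l^2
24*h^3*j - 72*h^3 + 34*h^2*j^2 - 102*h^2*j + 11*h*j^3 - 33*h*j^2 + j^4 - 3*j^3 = (h + j)*(4*h + j)*(6*h + j)*(j - 3)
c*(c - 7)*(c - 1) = c^3 - 8*c^2 + 7*c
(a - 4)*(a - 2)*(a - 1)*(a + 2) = a^4 - 5*a^3 + 20*a - 16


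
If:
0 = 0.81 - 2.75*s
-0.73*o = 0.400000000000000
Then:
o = -0.55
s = 0.29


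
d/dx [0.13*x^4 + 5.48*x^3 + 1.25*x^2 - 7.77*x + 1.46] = 0.52*x^3 + 16.44*x^2 + 2.5*x - 7.77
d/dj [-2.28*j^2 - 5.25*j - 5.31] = -4.56*j - 5.25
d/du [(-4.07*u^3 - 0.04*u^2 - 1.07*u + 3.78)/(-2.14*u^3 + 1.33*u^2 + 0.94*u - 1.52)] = (3.5527136788005e-15*u^5 - 5.4987*u^4 - 12.2312*u^3 + 44.2123*u^2 - 9.9332*u - 1.9268)/(4.5796*u^6 - 5.6924*u^5 - 2.2543*u^4 + 9.006*u^3 - 3.1596*u^2 - 2.8576*u + 2.3104)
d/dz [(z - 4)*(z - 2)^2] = (z - 2)*(3*z - 10)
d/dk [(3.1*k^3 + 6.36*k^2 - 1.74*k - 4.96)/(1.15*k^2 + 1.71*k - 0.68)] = (3.565*k^4 + 10.602*k^3 + 6.5526*k^2 + 2.7584*k + 9.6648)/(1.3225*k^4 + 3.933*k^3 + 1.3601*k^2 - 2.3256*k + 0.4624)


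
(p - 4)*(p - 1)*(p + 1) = p^3 - 4*p^2 - p + 4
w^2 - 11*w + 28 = (w - 7)*(w - 4)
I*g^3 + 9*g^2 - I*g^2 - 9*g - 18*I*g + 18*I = (g - 6*I)*(g - 3*I)*(I*g - I)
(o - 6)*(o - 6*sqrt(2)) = o^2 - 6*sqrt(2)*o - 6*o + 36*sqrt(2)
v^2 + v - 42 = (v - 6)*(v + 7)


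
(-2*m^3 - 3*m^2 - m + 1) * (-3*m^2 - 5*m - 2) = 6*m^5 + 19*m^4 + 22*m^3 + 8*m^2 - 3*m - 2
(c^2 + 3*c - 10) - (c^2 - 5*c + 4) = 8*c - 14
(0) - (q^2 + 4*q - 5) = -q^2 - 4*q + 5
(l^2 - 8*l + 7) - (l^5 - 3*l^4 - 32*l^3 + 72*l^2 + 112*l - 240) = -l^5 + 3*l^4 + 32*l^3 - 71*l^2 - 120*l + 247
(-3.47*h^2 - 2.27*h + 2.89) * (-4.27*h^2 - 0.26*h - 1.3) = 14.8169*h^4 + 10.5951*h^3 - 7.2391*h^2 + 2.1996*h - 3.757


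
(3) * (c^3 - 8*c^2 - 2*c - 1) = 3*c^3 - 24*c^2 - 6*c - 3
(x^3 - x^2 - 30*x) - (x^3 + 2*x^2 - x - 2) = -3*x^2 - 29*x + 2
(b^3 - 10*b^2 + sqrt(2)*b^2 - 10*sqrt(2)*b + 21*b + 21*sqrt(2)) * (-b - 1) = -b^4 - sqrt(2)*b^3 + 9*b^3 - 11*b^2 + 9*sqrt(2)*b^2 - 21*b - 11*sqrt(2)*b - 21*sqrt(2)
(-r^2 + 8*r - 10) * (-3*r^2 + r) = 3*r^4 - 25*r^3 + 38*r^2 - 10*r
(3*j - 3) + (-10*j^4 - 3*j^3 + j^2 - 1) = -10*j^4 - 3*j^3 + j^2 + 3*j - 4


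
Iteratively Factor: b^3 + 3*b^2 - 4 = (b + 2)*(b^2 + b - 2) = (b - 1)*(b + 2)*(b + 2)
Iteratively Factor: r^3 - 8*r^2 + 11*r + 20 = (r - 4)*(r^2 - 4*r - 5) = (r - 4)*(r + 1)*(r - 5)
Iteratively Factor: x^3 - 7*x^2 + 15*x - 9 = (x - 3)*(x^2 - 4*x + 3) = (x - 3)*(x - 1)*(x - 3)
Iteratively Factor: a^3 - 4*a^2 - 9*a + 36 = (a - 4)*(a^2 - 9) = (a - 4)*(a + 3)*(a - 3)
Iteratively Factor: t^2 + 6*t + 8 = (t + 2)*(t + 4)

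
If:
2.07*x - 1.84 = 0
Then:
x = 0.89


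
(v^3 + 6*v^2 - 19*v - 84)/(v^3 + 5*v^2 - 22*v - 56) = (v + 3)/(v + 2)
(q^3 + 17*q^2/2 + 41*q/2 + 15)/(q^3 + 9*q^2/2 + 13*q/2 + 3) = (q + 5)/(q + 1)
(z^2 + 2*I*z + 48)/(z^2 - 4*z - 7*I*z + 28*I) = (z^2 + 2*I*z + 48)/(z^2 - 4*z - 7*I*z + 28*I)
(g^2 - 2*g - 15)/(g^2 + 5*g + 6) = (g - 5)/(g + 2)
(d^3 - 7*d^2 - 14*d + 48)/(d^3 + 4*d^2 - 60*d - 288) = (d^2 + d - 6)/(d^2 + 12*d + 36)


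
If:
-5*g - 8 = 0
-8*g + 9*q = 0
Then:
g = -8/5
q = -64/45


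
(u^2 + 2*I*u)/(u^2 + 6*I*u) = (u + 2*I)/(u + 6*I)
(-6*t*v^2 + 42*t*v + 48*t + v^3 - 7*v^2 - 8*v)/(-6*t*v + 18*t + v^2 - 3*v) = (v^2 - 7*v - 8)/(v - 3)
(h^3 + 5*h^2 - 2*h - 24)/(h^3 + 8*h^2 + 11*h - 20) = (h^2 + h - 6)/(h^2 + 4*h - 5)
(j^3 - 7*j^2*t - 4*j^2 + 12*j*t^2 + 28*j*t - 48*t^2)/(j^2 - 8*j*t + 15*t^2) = (-j^2 + 4*j*t + 4*j - 16*t)/(-j + 5*t)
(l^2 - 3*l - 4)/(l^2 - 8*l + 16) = (l + 1)/(l - 4)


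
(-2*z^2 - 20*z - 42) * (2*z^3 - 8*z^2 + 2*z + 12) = -4*z^5 - 24*z^4 + 72*z^3 + 272*z^2 - 324*z - 504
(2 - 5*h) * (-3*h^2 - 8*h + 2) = 15*h^3 + 34*h^2 - 26*h + 4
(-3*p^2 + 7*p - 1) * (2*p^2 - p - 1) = -6*p^4 + 17*p^3 - 6*p^2 - 6*p + 1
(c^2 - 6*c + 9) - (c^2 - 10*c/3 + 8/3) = 19/3 - 8*c/3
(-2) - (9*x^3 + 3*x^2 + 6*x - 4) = -9*x^3 - 3*x^2 - 6*x + 2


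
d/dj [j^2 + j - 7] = 2*j + 1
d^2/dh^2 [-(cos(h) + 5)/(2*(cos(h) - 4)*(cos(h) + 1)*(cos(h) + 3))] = (146*(1 - cos(h)^2)^2 - 60*sin(h)^6 + 4*cos(h)^7 - 15*cos(h)^6 + 46*cos(h)^5 + 514*cos(h)^3 + 1047*cos(h)^2 - 996*cos(h) - 1464)/(2*(cos(h) - 4)^3*(cos(h) + 1)^3*(cos(h) + 3)^3)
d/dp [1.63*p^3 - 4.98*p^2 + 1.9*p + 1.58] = 4.89*p^2 - 9.96*p + 1.9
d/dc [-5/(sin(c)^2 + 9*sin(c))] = 5*(2*sin(c) + 9)*cos(c)/((sin(c) + 9)^2*sin(c)^2)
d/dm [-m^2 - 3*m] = -2*m - 3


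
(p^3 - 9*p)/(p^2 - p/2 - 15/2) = 2*p*(p + 3)/(2*p + 5)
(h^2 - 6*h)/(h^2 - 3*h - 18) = h/(h + 3)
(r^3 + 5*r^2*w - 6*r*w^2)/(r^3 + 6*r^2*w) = (r - w)/r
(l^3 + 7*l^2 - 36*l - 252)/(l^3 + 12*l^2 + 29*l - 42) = (l - 6)/(l - 1)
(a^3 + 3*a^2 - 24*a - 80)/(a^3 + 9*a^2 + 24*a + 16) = (a - 5)/(a + 1)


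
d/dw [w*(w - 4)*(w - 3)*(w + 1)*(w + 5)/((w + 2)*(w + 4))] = (3*w^6 + 22*w^5 - 3*w^4 - 332*w^3 - 438*w^2 + 592*w + 480)/(w^4 + 12*w^3 + 52*w^2 + 96*w + 64)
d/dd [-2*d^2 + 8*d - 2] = 8 - 4*d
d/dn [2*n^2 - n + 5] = 4*n - 1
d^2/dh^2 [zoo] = 0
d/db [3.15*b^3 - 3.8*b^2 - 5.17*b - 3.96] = 9.45*b^2 - 7.6*b - 5.17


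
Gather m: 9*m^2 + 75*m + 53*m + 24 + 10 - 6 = 9*m^2 + 128*m + 28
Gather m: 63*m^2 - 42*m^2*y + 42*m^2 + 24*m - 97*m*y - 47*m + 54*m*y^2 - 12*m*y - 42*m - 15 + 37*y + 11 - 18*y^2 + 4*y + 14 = m^2*(105 - 42*y) + m*(54*y^2 - 109*y - 65) - 18*y^2 + 41*y + 10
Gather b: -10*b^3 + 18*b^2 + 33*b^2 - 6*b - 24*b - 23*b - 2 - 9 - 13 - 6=-10*b^3 + 51*b^2 - 53*b - 30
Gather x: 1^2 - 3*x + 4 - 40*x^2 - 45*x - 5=-40*x^2 - 48*x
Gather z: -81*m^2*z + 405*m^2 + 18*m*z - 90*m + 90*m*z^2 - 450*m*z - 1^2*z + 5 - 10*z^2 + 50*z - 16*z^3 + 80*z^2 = 405*m^2 - 90*m - 16*z^3 + z^2*(90*m + 70) + z*(-81*m^2 - 432*m + 49) + 5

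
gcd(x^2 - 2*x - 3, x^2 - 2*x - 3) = x^2 - 2*x - 3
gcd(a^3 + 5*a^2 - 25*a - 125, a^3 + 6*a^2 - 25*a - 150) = a^2 - 25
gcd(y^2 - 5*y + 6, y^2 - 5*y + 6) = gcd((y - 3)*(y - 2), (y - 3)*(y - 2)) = y^2 - 5*y + 6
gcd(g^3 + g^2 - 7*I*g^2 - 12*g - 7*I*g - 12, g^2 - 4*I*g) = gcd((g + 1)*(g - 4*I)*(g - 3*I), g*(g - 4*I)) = g - 4*I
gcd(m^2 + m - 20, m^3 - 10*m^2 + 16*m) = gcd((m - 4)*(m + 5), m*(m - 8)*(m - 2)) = 1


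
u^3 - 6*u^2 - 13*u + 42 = (u - 7)*(u - 2)*(u + 3)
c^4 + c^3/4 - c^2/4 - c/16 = c*(c - 1/2)*(c + 1/4)*(c + 1/2)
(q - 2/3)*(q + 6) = q^2 + 16*q/3 - 4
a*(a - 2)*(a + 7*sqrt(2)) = a^3 - 2*a^2 + 7*sqrt(2)*a^2 - 14*sqrt(2)*a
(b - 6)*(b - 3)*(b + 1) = b^3 - 8*b^2 + 9*b + 18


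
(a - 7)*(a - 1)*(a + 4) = a^3 - 4*a^2 - 25*a + 28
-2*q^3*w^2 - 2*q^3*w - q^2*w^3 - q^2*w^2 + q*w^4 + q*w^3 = w*(-2*q + w)*(q + w)*(q*w + q)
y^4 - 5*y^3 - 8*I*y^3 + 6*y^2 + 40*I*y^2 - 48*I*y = y*(y - 3)*(y - 2)*(y - 8*I)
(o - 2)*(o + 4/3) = o^2 - 2*o/3 - 8/3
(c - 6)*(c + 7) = c^2 + c - 42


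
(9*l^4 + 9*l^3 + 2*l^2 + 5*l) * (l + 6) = 9*l^5 + 63*l^4 + 56*l^3 + 17*l^2 + 30*l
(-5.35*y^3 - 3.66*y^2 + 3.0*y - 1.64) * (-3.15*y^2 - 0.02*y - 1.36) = 16.8525*y^5 + 11.636*y^4 - 2.1008*y^3 + 10.0836*y^2 - 4.0472*y + 2.2304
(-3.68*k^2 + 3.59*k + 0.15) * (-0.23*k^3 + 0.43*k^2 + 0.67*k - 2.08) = 0.8464*k^5 - 2.4081*k^4 - 0.9564*k^3 + 10.1242*k^2 - 7.3667*k - 0.312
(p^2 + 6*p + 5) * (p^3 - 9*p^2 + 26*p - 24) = p^5 - 3*p^4 - 23*p^3 + 87*p^2 - 14*p - 120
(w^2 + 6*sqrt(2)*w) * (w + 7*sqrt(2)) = w^3 + 13*sqrt(2)*w^2 + 84*w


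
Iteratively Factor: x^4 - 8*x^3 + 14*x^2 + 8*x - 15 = (x - 1)*(x^3 - 7*x^2 + 7*x + 15) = (x - 5)*(x - 1)*(x^2 - 2*x - 3) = (x - 5)*(x - 1)*(x + 1)*(x - 3)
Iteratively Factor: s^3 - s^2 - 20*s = (s - 5)*(s^2 + 4*s) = s*(s - 5)*(s + 4)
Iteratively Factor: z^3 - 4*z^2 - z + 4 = (z + 1)*(z^2 - 5*z + 4) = (z - 1)*(z + 1)*(z - 4)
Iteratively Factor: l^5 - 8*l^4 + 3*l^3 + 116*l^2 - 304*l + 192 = (l - 1)*(l^4 - 7*l^3 - 4*l^2 + 112*l - 192) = (l - 3)*(l - 1)*(l^3 - 4*l^2 - 16*l + 64) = (l - 3)*(l - 1)*(l + 4)*(l^2 - 8*l + 16) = (l - 4)*(l - 3)*(l - 1)*(l + 4)*(l - 4)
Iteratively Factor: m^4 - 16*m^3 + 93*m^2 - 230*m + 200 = (m - 5)*(m^3 - 11*m^2 + 38*m - 40) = (m - 5)*(m - 2)*(m^2 - 9*m + 20) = (m - 5)^2*(m - 2)*(m - 4)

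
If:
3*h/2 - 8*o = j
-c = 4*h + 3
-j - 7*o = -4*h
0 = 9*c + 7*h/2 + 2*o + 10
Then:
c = -89/75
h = -34/75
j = -731/75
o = 17/15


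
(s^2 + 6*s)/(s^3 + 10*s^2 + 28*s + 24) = s/(s^2 + 4*s + 4)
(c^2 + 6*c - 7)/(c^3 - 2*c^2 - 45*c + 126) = (c - 1)/(c^2 - 9*c + 18)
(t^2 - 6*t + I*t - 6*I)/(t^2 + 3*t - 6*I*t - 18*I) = (t^2 + t*(-6 + I) - 6*I)/(t^2 + t*(3 - 6*I) - 18*I)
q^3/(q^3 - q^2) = q/(q - 1)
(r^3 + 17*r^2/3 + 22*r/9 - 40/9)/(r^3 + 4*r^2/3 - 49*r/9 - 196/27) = 3*(3*r^2 + 13*r - 10)/(9*r^2 - 49)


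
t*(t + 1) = t^2 + t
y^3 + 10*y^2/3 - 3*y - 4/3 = (y - 1)*(y + 1/3)*(y + 4)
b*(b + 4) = b^2 + 4*b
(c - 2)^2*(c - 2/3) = c^3 - 14*c^2/3 + 20*c/3 - 8/3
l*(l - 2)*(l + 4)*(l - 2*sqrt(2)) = l^4 - 2*sqrt(2)*l^3 + 2*l^3 - 8*l^2 - 4*sqrt(2)*l^2 + 16*sqrt(2)*l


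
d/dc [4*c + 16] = 4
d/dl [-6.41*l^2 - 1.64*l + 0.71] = -12.82*l - 1.64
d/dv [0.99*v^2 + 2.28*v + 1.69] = 1.98*v + 2.28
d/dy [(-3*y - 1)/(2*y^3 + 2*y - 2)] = (-3*y^3 - 3*y + (3*y + 1)*(3*y^2 + 1) + 3)/(2*(y^3 + y - 1)^2)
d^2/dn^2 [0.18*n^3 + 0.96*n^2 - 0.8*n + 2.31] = 1.08*n + 1.92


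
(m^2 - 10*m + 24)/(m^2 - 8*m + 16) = (m - 6)/(m - 4)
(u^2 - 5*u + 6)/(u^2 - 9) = (u - 2)/(u + 3)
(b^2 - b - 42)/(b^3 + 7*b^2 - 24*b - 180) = (b - 7)/(b^2 + b - 30)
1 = 1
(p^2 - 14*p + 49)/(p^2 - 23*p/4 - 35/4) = 4*(p - 7)/(4*p + 5)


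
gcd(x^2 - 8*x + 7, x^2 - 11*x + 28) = x - 7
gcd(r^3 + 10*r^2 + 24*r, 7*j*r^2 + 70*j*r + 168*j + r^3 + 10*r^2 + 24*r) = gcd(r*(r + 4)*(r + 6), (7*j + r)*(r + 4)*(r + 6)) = r^2 + 10*r + 24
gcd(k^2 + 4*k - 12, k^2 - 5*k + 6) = k - 2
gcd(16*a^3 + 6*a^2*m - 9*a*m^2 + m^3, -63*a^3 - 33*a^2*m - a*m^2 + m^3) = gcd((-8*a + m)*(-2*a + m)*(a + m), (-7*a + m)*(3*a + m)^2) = 1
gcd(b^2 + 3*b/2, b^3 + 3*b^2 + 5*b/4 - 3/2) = b + 3/2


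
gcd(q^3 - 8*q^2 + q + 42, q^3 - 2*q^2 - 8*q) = q + 2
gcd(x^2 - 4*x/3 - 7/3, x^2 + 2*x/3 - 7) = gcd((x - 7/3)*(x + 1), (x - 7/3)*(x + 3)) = x - 7/3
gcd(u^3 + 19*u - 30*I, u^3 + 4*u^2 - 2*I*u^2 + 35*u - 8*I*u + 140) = u + 5*I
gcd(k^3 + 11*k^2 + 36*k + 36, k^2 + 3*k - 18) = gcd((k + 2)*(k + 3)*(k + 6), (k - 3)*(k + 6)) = k + 6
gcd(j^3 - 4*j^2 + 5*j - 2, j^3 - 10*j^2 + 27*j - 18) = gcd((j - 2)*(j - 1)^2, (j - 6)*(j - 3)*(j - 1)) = j - 1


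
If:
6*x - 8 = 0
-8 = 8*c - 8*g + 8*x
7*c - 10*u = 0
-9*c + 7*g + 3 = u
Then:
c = 580/81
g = 769/81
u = 406/81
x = 4/3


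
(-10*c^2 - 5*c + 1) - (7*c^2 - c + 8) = -17*c^2 - 4*c - 7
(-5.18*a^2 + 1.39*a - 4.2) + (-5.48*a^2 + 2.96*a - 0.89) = -10.66*a^2 + 4.35*a - 5.09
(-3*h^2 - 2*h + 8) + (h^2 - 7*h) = -2*h^2 - 9*h + 8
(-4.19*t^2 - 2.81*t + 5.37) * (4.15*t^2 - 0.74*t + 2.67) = -17.3885*t^4 - 8.5609*t^3 + 13.1776*t^2 - 11.4765*t + 14.3379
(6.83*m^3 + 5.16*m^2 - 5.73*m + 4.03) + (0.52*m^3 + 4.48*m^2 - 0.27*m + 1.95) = 7.35*m^3 + 9.64*m^2 - 6.0*m + 5.98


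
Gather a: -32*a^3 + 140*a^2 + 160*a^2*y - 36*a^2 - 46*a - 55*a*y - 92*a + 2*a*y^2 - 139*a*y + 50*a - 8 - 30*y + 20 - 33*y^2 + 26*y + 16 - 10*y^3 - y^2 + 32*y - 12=-32*a^3 + a^2*(160*y + 104) + a*(2*y^2 - 194*y - 88) - 10*y^3 - 34*y^2 + 28*y + 16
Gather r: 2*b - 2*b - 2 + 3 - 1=0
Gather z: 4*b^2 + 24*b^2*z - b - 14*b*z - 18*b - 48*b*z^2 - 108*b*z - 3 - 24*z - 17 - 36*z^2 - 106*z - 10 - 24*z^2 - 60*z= 4*b^2 - 19*b + z^2*(-48*b - 60) + z*(24*b^2 - 122*b - 190) - 30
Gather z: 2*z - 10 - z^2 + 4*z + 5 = -z^2 + 6*z - 5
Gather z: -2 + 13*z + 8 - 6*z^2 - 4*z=-6*z^2 + 9*z + 6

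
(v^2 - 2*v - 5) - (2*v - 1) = v^2 - 4*v - 4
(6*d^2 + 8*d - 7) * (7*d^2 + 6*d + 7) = 42*d^4 + 92*d^3 + 41*d^2 + 14*d - 49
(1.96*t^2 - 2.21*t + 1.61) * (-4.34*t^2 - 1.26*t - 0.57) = -8.5064*t^4 + 7.1218*t^3 - 5.32*t^2 - 0.7689*t - 0.9177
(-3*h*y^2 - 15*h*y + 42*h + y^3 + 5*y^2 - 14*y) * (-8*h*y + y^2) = 24*h^2*y^3 + 120*h^2*y^2 - 336*h^2*y - 11*h*y^4 - 55*h*y^3 + 154*h*y^2 + y^5 + 5*y^4 - 14*y^3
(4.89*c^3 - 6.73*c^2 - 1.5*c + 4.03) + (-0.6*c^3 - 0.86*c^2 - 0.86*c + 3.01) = 4.29*c^3 - 7.59*c^2 - 2.36*c + 7.04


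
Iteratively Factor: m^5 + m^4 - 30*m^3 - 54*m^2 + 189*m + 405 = (m + 3)*(m^4 - 2*m^3 - 24*m^2 + 18*m + 135) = (m - 3)*(m + 3)*(m^3 + m^2 - 21*m - 45) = (m - 3)*(m + 3)^2*(m^2 - 2*m - 15) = (m - 5)*(m - 3)*(m + 3)^2*(m + 3)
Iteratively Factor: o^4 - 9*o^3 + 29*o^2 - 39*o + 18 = (o - 1)*(o^3 - 8*o^2 + 21*o - 18) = (o - 3)*(o - 1)*(o^2 - 5*o + 6) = (o - 3)*(o - 2)*(o - 1)*(o - 3)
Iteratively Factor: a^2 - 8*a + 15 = (a - 3)*(a - 5)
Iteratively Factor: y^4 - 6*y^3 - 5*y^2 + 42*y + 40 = (y - 5)*(y^3 - y^2 - 10*y - 8) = (y - 5)*(y + 1)*(y^2 - 2*y - 8) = (y - 5)*(y - 4)*(y + 1)*(y + 2)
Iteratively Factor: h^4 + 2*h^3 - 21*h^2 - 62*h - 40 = (h - 5)*(h^3 + 7*h^2 + 14*h + 8) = (h - 5)*(h + 4)*(h^2 + 3*h + 2) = (h - 5)*(h + 1)*(h + 4)*(h + 2)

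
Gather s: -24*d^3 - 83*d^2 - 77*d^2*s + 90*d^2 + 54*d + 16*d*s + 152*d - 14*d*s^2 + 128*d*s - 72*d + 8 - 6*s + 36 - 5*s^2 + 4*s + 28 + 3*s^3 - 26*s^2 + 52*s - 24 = -24*d^3 + 7*d^2 + 134*d + 3*s^3 + s^2*(-14*d - 31) + s*(-77*d^2 + 144*d + 50) + 48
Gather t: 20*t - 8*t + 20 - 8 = 12*t + 12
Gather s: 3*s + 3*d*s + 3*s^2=3*s^2 + s*(3*d + 3)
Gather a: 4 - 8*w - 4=-8*w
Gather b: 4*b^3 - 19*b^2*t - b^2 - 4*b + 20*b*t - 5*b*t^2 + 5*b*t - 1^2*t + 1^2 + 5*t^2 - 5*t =4*b^3 + b^2*(-19*t - 1) + b*(-5*t^2 + 25*t - 4) + 5*t^2 - 6*t + 1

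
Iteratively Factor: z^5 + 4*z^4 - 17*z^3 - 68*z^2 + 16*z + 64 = (z + 4)*(z^4 - 17*z^2 + 16) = (z + 1)*(z + 4)*(z^3 - z^2 - 16*z + 16) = (z - 1)*(z + 1)*(z + 4)*(z^2 - 16) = (z - 1)*(z + 1)*(z + 4)^2*(z - 4)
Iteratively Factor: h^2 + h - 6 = (h + 3)*(h - 2)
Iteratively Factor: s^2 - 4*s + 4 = (s - 2)*(s - 2)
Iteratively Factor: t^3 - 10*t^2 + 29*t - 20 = (t - 4)*(t^2 - 6*t + 5) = (t - 4)*(t - 1)*(t - 5)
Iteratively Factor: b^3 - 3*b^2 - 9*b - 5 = (b - 5)*(b^2 + 2*b + 1) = (b - 5)*(b + 1)*(b + 1)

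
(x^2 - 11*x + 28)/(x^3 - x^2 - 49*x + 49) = (x - 4)/(x^2 + 6*x - 7)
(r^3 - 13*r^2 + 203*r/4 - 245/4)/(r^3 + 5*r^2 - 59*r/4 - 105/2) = (2*r^2 - 19*r + 35)/(2*r^2 + 17*r + 30)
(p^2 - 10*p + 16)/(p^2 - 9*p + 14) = (p - 8)/(p - 7)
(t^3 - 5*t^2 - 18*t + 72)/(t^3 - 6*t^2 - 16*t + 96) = (t - 3)/(t - 4)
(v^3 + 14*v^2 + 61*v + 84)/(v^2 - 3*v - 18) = (v^2 + 11*v + 28)/(v - 6)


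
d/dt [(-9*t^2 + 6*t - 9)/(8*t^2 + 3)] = 6*(-8*t^2 + 15*t + 3)/(64*t^4 + 48*t^2 + 9)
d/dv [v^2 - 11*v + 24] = 2*v - 11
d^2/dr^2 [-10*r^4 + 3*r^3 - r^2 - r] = -120*r^2 + 18*r - 2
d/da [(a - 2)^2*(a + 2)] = (a - 2)*(3*a + 2)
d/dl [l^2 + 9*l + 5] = 2*l + 9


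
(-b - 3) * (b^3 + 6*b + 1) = -b^4 - 3*b^3 - 6*b^2 - 19*b - 3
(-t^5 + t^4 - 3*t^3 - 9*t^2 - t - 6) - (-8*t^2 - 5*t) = -t^5 + t^4 - 3*t^3 - t^2 + 4*t - 6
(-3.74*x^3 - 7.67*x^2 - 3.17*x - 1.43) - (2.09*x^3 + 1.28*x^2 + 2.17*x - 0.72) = -5.83*x^3 - 8.95*x^2 - 5.34*x - 0.71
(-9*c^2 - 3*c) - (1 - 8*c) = -9*c^2 + 5*c - 1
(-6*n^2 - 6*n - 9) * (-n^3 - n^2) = 6*n^5 + 12*n^4 + 15*n^3 + 9*n^2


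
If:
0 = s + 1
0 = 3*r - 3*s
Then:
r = -1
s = -1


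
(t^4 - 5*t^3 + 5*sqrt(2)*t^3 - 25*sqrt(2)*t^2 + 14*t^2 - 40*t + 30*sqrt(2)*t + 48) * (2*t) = 2*t^5 - 10*t^4 + 10*sqrt(2)*t^4 - 50*sqrt(2)*t^3 + 28*t^3 - 80*t^2 + 60*sqrt(2)*t^2 + 96*t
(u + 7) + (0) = u + 7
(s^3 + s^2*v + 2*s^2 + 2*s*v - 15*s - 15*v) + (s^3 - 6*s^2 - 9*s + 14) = 2*s^3 + s^2*v - 4*s^2 + 2*s*v - 24*s - 15*v + 14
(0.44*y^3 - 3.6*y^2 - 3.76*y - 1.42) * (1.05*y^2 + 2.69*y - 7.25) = 0.462*y^5 - 2.5964*y^4 - 16.822*y^3 + 14.4946*y^2 + 23.4402*y + 10.295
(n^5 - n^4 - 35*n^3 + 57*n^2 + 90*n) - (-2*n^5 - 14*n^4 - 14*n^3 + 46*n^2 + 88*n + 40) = 3*n^5 + 13*n^4 - 21*n^3 + 11*n^2 + 2*n - 40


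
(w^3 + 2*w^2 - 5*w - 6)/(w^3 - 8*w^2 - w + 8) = (w^2 + w - 6)/(w^2 - 9*w + 8)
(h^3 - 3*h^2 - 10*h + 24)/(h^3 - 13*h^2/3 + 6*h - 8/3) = 3*(h^2 - h - 12)/(3*h^2 - 7*h + 4)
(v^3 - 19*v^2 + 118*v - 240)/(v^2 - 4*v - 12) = (v^2 - 13*v + 40)/(v + 2)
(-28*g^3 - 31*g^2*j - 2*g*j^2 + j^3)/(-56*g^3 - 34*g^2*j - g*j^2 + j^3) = (g + j)/(2*g + j)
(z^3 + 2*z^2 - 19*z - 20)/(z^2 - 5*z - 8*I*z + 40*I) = (z^3 + 2*z^2 - 19*z - 20)/(z^2 - 5*z - 8*I*z + 40*I)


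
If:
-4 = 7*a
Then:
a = -4/7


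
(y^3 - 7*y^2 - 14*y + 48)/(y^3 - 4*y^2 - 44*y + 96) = (y + 3)/(y + 6)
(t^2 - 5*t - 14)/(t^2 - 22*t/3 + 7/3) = 3*(t + 2)/(3*t - 1)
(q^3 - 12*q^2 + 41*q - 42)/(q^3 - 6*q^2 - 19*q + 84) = (q - 2)/(q + 4)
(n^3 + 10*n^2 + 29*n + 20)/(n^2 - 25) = (n^2 + 5*n + 4)/(n - 5)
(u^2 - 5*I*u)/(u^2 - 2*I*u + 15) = u/(u + 3*I)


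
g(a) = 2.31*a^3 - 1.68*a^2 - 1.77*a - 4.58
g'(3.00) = 50.52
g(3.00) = 37.36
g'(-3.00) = 70.68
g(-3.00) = -76.76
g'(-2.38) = 45.48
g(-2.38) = -41.03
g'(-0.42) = 0.86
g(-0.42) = -4.30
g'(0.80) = -0.02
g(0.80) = -5.89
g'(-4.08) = 127.30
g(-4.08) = -182.21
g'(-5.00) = 188.28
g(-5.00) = -326.48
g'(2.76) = 41.75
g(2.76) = 26.30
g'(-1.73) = 24.78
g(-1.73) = -18.51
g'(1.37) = 6.63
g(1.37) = -4.22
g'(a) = 6.93*a^2 - 3.36*a - 1.77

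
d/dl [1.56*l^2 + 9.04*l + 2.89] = 3.12*l + 9.04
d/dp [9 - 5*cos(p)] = 5*sin(p)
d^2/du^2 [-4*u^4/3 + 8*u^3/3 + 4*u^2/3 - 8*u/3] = -16*u^2 + 16*u + 8/3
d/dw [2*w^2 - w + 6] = 4*w - 1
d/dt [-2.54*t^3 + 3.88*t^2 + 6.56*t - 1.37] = -7.62*t^2 + 7.76*t + 6.56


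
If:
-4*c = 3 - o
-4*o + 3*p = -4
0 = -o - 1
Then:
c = -1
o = -1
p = -8/3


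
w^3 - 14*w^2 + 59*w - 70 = (w - 7)*(w - 5)*(w - 2)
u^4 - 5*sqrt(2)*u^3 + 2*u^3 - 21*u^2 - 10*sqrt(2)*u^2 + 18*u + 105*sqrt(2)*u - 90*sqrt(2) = (u - 3)*(u - 1)*(u + 6)*(u - 5*sqrt(2))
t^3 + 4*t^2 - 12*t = t*(t - 2)*(t + 6)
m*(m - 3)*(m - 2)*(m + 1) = m^4 - 4*m^3 + m^2 + 6*m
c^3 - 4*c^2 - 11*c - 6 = (c - 6)*(c + 1)^2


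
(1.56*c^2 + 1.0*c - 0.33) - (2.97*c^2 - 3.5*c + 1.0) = -1.41*c^2 + 4.5*c - 1.33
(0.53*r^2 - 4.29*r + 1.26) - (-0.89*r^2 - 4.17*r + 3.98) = 1.42*r^2 - 0.12*r - 2.72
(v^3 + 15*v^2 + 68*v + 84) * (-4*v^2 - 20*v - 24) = -4*v^5 - 80*v^4 - 596*v^3 - 2056*v^2 - 3312*v - 2016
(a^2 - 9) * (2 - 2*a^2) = -2*a^4 + 20*a^2 - 18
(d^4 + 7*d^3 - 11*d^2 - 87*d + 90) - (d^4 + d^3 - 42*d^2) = 6*d^3 + 31*d^2 - 87*d + 90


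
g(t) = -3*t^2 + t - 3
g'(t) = 1 - 6*t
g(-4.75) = -75.44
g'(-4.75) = 29.50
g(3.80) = -42.52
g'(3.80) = -21.80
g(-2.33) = -21.62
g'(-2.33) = 14.98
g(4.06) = -48.39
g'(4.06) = -23.36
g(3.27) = -31.81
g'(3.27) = -18.62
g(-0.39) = -3.85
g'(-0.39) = 3.34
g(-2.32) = -21.47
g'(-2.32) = 14.92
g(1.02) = -5.10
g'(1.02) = -5.12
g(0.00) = -3.00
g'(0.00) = 1.00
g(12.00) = -423.00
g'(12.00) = -71.00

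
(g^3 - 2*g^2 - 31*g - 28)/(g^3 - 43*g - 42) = (g + 4)/(g + 6)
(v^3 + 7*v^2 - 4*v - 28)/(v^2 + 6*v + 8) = (v^2 + 5*v - 14)/(v + 4)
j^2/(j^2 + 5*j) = j/(j + 5)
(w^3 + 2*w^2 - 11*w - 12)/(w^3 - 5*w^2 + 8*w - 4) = (w^3 + 2*w^2 - 11*w - 12)/(w^3 - 5*w^2 + 8*w - 4)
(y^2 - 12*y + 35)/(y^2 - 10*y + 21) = (y - 5)/(y - 3)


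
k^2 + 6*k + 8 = (k + 2)*(k + 4)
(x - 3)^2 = x^2 - 6*x + 9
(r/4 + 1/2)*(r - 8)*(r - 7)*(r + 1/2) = r^4/4 - 25*r^3/8 + 39*r^2/8 + 125*r/4 + 14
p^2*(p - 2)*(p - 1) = p^4 - 3*p^3 + 2*p^2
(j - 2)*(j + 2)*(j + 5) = j^3 + 5*j^2 - 4*j - 20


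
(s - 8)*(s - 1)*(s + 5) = s^3 - 4*s^2 - 37*s + 40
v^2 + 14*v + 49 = (v + 7)^2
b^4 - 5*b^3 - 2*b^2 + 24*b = b*(b - 4)*(b - 3)*(b + 2)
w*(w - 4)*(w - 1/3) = w^3 - 13*w^2/3 + 4*w/3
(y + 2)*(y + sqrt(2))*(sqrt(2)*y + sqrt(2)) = sqrt(2)*y^3 + 2*y^2 + 3*sqrt(2)*y^2 + 2*sqrt(2)*y + 6*y + 4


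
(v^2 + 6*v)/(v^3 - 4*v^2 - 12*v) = (v + 6)/(v^2 - 4*v - 12)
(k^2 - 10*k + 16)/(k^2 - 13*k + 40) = (k - 2)/(k - 5)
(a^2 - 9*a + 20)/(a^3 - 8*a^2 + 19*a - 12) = (a - 5)/(a^2 - 4*a + 3)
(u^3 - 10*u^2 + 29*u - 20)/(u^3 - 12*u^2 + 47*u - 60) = (u - 1)/(u - 3)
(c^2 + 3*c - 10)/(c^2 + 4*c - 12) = (c + 5)/(c + 6)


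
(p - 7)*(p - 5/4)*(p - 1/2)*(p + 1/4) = p^4 - 17*p^3/2 + 171*p^2/16 - 37*p/32 - 35/32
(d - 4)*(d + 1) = d^2 - 3*d - 4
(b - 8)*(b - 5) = b^2 - 13*b + 40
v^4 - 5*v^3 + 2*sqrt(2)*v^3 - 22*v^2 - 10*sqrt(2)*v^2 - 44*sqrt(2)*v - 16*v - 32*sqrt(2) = (v - 8)*(v + 1)*(v + 2)*(v + 2*sqrt(2))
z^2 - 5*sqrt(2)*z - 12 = (z - 6*sqrt(2))*(z + sqrt(2))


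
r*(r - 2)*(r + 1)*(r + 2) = r^4 + r^3 - 4*r^2 - 4*r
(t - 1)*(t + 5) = t^2 + 4*t - 5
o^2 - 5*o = o*(o - 5)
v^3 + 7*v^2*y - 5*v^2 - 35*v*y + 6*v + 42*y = (v - 3)*(v - 2)*(v + 7*y)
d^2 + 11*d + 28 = (d + 4)*(d + 7)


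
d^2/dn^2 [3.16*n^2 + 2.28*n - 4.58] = 6.32000000000000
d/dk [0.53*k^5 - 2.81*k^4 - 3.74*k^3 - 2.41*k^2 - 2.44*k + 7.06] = 2.65*k^4 - 11.24*k^3 - 11.22*k^2 - 4.82*k - 2.44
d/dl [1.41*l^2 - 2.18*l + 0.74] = 2.82*l - 2.18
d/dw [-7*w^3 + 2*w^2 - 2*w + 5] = -21*w^2 + 4*w - 2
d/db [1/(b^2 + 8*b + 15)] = 2*(-b - 4)/(b^2 + 8*b + 15)^2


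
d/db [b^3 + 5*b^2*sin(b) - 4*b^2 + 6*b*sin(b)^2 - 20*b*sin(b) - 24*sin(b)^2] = 5*b^2*cos(b) + 3*b^2 + 10*b*sin(b) + 6*b*sin(2*b) - 20*b*cos(b) - 8*b + 6*sin(b)^2 - 20*sin(b) - 24*sin(2*b)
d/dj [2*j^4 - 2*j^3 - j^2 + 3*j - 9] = 8*j^3 - 6*j^2 - 2*j + 3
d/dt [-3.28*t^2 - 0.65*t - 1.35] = -6.56*t - 0.65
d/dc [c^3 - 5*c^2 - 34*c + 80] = 3*c^2 - 10*c - 34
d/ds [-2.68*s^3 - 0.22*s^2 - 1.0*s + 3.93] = -8.04*s^2 - 0.44*s - 1.0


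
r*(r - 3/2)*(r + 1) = r^3 - r^2/2 - 3*r/2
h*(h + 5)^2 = h^3 + 10*h^2 + 25*h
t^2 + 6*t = t*(t + 6)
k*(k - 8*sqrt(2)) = k^2 - 8*sqrt(2)*k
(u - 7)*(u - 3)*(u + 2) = u^3 - 8*u^2 + u + 42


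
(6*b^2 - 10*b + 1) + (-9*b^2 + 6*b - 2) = -3*b^2 - 4*b - 1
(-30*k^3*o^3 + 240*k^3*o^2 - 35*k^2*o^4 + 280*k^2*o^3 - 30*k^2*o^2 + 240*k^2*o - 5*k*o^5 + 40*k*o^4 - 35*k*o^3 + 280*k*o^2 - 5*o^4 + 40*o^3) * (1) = -30*k^3*o^3 + 240*k^3*o^2 - 35*k^2*o^4 + 280*k^2*o^3 - 30*k^2*o^2 + 240*k^2*o - 5*k*o^5 + 40*k*o^4 - 35*k*o^3 + 280*k*o^2 - 5*o^4 + 40*o^3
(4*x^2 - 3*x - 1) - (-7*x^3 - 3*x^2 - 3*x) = 7*x^3 + 7*x^2 - 1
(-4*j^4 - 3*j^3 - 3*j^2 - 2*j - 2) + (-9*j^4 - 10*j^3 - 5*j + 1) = -13*j^4 - 13*j^3 - 3*j^2 - 7*j - 1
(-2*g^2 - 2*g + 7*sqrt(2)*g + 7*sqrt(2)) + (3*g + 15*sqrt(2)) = -2*g^2 + g + 7*sqrt(2)*g + 22*sqrt(2)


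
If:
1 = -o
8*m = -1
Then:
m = -1/8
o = -1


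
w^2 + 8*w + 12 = (w + 2)*(w + 6)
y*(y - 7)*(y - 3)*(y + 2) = y^4 - 8*y^3 + y^2 + 42*y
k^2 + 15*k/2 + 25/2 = (k + 5/2)*(k + 5)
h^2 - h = h*(h - 1)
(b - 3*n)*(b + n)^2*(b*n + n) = b^4*n - b^3*n^2 + b^3*n - 5*b^2*n^3 - b^2*n^2 - 3*b*n^4 - 5*b*n^3 - 3*n^4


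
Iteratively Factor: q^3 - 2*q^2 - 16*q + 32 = (q - 4)*(q^2 + 2*q - 8) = (q - 4)*(q - 2)*(q + 4)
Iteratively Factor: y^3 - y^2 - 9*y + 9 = (y + 3)*(y^2 - 4*y + 3) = (y - 1)*(y + 3)*(y - 3)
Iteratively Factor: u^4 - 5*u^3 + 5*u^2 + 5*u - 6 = (u - 1)*(u^3 - 4*u^2 + u + 6) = (u - 2)*(u - 1)*(u^2 - 2*u - 3) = (u - 3)*(u - 2)*(u - 1)*(u + 1)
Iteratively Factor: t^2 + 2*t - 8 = (t + 4)*(t - 2)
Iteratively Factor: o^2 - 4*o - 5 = (o + 1)*(o - 5)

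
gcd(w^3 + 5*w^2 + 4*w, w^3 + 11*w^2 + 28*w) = w^2 + 4*w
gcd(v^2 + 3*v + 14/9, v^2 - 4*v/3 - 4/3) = v + 2/3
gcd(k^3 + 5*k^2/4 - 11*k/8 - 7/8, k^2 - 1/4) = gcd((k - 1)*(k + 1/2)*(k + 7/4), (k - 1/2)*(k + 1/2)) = k + 1/2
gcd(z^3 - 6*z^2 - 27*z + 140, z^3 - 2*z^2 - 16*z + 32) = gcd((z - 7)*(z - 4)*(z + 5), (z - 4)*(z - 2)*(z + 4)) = z - 4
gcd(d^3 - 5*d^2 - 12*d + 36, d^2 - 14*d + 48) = d - 6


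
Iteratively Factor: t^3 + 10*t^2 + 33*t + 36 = (t + 4)*(t^2 + 6*t + 9) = (t + 3)*(t + 4)*(t + 3)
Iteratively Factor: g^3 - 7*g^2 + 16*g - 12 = (g - 2)*(g^2 - 5*g + 6) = (g - 3)*(g - 2)*(g - 2)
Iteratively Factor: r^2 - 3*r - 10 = (r - 5)*(r + 2)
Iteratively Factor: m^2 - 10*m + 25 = (m - 5)*(m - 5)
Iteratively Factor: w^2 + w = (w)*(w + 1)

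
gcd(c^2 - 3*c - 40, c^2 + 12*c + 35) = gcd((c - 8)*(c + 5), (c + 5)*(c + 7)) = c + 5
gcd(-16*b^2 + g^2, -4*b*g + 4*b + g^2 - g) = 4*b - g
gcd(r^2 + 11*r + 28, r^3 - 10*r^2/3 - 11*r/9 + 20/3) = 1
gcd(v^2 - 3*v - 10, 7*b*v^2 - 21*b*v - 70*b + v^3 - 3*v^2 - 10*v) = v^2 - 3*v - 10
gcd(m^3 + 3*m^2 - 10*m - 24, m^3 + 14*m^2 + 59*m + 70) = m + 2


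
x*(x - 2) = x^2 - 2*x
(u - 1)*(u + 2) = u^2 + u - 2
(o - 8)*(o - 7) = o^2 - 15*o + 56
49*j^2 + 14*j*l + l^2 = (7*j + l)^2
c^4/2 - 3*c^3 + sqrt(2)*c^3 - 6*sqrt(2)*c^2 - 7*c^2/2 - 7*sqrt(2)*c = c*(c/2 + 1/2)*(c - 7)*(c + 2*sqrt(2))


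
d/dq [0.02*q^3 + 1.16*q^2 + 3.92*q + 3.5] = 0.06*q^2 + 2.32*q + 3.92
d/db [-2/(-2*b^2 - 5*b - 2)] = 2*(-4*b - 5)/(2*b^2 + 5*b + 2)^2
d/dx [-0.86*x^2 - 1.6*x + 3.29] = -1.72*x - 1.6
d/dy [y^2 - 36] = 2*y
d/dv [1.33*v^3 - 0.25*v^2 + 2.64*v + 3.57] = 3.99*v^2 - 0.5*v + 2.64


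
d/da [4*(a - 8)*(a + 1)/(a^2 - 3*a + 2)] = 8*(2*a^2 + 10*a - 19)/(a^4 - 6*a^3 + 13*a^2 - 12*a + 4)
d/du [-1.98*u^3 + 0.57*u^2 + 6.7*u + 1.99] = -5.94*u^2 + 1.14*u + 6.7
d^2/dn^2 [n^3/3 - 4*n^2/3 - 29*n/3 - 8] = 2*n - 8/3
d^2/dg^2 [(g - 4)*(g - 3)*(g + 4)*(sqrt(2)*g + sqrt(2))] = sqrt(2)*(12*g^2 - 12*g - 38)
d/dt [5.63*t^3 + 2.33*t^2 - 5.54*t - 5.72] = 16.89*t^2 + 4.66*t - 5.54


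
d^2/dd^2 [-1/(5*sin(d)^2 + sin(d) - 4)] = (100*sin(d)^3 - 85*sin(d)^2 + 16*sin(d) - 42)/((sin(d) + 1)^2*(5*sin(d) - 4)^3)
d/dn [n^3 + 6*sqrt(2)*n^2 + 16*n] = 3*n^2 + 12*sqrt(2)*n + 16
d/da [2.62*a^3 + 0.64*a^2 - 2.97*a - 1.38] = 7.86*a^2 + 1.28*a - 2.97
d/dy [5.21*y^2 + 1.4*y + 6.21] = 10.42*y + 1.4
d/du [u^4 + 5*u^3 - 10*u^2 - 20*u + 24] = 4*u^3 + 15*u^2 - 20*u - 20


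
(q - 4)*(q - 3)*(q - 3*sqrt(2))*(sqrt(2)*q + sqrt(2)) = sqrt(2)*q^4 - 6*sqrt(2)*q^3 - 6*q^3 + 5*sqrt(2)*q^2 + 36*q^2 - 30*q + 12*sqrt(2)*q - 72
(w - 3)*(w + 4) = w^2 + w - 12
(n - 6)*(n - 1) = n^2 - 7*n + 6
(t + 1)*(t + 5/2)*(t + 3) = t^3 + 13*t^2/2 + 13*t + 15/2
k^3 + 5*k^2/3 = k^2*(k + 5/3)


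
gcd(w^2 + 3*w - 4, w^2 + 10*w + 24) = w + 4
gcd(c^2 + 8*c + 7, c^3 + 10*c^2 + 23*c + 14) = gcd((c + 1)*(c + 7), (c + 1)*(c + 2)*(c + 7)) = c^2 + 8*c + 7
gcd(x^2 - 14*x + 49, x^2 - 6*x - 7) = x - 7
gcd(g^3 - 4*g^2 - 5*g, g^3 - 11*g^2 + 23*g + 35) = g^2 - 4*g - 5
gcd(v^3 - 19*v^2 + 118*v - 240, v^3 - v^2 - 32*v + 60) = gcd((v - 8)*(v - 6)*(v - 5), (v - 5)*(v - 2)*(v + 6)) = v - 5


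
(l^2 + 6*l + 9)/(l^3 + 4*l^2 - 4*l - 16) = (l^2 + 6*l + 9)/(l^3 + 4*l^2 - 4*l - 16)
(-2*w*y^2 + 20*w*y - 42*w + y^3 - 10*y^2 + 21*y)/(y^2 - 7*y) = -2*w + 6*w/y + y - 3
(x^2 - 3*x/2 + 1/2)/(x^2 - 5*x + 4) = (x - 1/2)/(x - 4)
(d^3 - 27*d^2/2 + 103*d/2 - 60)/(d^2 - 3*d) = d - 21/2 + 20/d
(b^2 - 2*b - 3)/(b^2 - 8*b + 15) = (b + 1)/(b - 5)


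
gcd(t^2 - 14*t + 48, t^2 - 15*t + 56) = t - 8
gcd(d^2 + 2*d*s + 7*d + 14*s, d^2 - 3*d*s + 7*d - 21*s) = d + 7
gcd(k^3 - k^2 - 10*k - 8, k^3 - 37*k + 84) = k - 4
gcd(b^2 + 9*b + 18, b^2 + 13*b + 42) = b + 6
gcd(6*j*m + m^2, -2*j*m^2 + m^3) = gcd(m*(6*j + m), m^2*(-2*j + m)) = m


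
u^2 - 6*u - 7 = (u - 7)*(u + 1)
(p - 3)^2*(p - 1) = p^3 - 7*p^2 + 15*p - 9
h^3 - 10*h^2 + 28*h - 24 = (h - 6)*(h - 2)^2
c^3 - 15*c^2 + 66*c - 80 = (c - 8)*(c - 5)*(c - 2)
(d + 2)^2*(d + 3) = d^3 + 7*d^2 + 16*d + 12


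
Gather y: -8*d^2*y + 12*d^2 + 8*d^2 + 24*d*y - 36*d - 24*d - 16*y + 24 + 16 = 20*d^2 - 60*d + y*(-8*d^2 + 24*d - 16) + 40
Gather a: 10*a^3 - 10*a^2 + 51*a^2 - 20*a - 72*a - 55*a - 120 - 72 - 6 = 10*a^3 + 41*a^2 - 147*a - 198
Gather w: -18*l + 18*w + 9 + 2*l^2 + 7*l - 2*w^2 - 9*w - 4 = 2*l^2 - 11*l - 2*w^2 + 9*w + 5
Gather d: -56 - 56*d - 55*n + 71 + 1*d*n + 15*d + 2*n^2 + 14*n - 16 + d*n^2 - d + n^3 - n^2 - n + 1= d*(n^2 + n - 42) + n^3 + n^2 - 42*n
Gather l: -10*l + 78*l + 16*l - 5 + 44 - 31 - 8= 84*l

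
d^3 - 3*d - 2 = (d - 2)*(d + 1)^2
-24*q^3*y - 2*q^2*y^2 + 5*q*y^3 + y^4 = y*(-2*q + y)*(3*q + y)*(4*q + y)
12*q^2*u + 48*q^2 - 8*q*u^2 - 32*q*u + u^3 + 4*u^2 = (-6*q + u)*(-2*q + u)*(u + 4)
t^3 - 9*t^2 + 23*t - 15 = (t - 5)*(t - 3)*(t - 1)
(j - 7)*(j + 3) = j^2 - 4*j - 21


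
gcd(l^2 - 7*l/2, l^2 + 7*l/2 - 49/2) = l - 7/2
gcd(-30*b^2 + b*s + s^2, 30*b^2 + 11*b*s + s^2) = 6*b + s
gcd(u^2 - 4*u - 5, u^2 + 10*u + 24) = 1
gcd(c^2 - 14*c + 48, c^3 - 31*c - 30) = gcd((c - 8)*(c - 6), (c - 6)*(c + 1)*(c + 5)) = c - 6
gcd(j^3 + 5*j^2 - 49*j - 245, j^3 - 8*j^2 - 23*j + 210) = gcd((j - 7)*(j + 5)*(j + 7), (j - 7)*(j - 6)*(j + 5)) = j^2 - 2*j - 35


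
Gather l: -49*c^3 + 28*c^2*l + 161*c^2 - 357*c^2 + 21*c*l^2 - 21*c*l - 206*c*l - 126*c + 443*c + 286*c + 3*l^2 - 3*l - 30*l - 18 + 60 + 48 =-49*c^3 - 196*c^2 + 603*c + l^2*(21*c + 3) + l*(28*c^2 - 227*c - 33) + 90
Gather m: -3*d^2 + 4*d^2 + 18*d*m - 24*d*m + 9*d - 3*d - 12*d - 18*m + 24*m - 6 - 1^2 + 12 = d^2 - 6*d + m*(6 - 6*d) + 5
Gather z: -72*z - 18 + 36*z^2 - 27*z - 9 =36*z^2 - 99*z - 27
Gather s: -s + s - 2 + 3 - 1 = 0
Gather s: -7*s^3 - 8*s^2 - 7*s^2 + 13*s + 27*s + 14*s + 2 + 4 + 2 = -7*s^3 - 15*s^2 + 54*s + 8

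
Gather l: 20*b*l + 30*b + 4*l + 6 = 30*b + l*(20*b + 4) + 6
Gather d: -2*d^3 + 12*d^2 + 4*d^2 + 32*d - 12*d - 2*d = -2*d^3 + 16*d^2 + 18*d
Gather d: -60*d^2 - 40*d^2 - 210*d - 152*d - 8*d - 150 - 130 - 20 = -100*d^2 - 370*d - 300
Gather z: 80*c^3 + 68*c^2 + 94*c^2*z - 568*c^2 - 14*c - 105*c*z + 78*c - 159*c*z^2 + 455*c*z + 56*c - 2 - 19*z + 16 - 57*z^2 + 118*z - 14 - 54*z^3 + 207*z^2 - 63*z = 80*c^3 - 500*c^2 + 120*c - 54*z^3 + z^2*(150 - 159*c) + z*(94*c^2 + 350*c + 36)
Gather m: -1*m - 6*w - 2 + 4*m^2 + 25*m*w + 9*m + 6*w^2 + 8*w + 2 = 4*m^2 + m*(25*w + 8) + 6*w^2 + 2*w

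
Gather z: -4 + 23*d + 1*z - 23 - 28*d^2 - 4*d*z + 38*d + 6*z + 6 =-28*d^2 + 61*d + z*(7 - 4*d) - 21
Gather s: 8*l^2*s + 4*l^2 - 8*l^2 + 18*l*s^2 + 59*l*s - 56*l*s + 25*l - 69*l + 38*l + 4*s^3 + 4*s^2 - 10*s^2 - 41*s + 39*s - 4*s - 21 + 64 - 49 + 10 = -4*l^2 - 6*l + 4*s^3 + s^2*(18*l - 6) + s*(8*l^2 + 3*l - 6) + 4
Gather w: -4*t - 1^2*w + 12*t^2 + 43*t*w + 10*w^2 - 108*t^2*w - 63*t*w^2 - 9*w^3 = 12*t^2 - 4*t - 9*w^3 + w^2*(10 - 63*t) + w*(-108*t^2 + 43*t - 1)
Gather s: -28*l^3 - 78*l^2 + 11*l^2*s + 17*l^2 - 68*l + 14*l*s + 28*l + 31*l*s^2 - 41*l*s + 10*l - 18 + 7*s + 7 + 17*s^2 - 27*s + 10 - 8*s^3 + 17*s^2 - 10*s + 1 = -28*l^3 - 61*l^2 - 30*l - 8*s^3 + s^2*(31*l + 34) + s*(11*l^2 - 27*l - 30)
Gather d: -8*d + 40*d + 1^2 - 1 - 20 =32*d - 20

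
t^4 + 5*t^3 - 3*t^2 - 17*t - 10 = (t - 2)*(t + 1)^2*(t + 5)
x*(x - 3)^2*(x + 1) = x^4 - 5*x^3 + 3*x^2 + 9*x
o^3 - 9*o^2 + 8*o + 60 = (o - 6)*(o - 5)*(o + 2)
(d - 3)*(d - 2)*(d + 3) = d^3 - 2*d^2 - 9*d + 18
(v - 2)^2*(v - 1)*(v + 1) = v^4 - 4*v^3 + 3*v^2 + 4*v - 4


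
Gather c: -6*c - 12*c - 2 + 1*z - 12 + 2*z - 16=-18*c + 3*z - 30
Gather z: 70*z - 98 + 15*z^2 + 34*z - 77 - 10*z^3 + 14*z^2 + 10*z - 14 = -10*z^3 + 29*z^2 + 114*z - 189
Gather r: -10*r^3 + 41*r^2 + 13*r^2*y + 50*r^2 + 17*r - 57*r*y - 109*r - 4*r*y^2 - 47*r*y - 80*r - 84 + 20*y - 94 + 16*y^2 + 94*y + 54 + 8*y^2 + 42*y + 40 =-10*r^3 + r^2*(13*y + 91) + r*(-4*y^2 - 104*y - 172) + 24*y^2 + 156*y - 84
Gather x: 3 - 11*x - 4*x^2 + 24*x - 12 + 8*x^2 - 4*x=4*x^2 + 9*x - 9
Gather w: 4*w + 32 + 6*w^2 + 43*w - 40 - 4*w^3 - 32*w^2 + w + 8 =-4*w^3 - 26*w^2 + 48*w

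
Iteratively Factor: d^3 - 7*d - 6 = (d + 1)*(d^2 - d - 6) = (d - 3)*(d + 1)*(d + 2)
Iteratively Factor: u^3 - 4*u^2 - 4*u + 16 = (u + 2)*(u^2 - 6*u + 8) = (u - 4)*(u + 2)*(u - 2)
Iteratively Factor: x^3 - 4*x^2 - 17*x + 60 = (x - 3)*(x^2 - x - 20) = (x - 3)*(x + 4)*(x - 5)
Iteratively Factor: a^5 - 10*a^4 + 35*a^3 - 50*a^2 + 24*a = (a - 1)*(a^4 - 9*a^3 + 26*a^2 - 24*a) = a*(a - 1)*(a^3 - 9*a^2 + 26*a - 24) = a*(a - 4)*(a - 1)*(a^2 - 5*a + 6) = a*(a - 4)*(a - 3)*(a - 1)*(a - 2)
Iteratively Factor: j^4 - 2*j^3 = (j)*(j^3 - 2*j^2) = j^2*(j^2 - 2*j) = j^3*(j - 2)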